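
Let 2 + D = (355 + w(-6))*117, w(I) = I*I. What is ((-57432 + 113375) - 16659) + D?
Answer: 85029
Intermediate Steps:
w(I) = I**2
D = 45745 (D = -2 + (355 + (-6)**2)*117 = -2 + (355 + 36)*117 = -2 + 391*117 = -2 + 45747 = 45745)
((-57432 + 113375) - 16659) + D = ((-57432 + 113375) - 16659) + 45745 = (55943 - 16659) + 45745 = 39284 + 45745 = 85029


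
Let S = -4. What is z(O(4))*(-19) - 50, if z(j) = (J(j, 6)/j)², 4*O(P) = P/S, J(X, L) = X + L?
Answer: -10101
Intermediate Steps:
J(X, L) = L + X
O(P) = -P/16 (O(P) = (P/(-4))/4 = (P*(-¼))/4 = (-P/4)/4 = -P/16)
z(j) = (6 + j)²/j² (z(j) = ((6 + j)/j)² = (6 + j)²/j²)
z(O(4))*(-19) - 50 = ((6 - 1/16*4)²/(-1/16*4)²)*(-19) - 50 = ((6 - ¼)²/(-¼)²)*(-19) - 50 = (16*(23/4)²)*(-19) - 50 = (16*(529/16))*(-19) - 50 = 529*(-19) - 50 = -10051 - 50 = -10101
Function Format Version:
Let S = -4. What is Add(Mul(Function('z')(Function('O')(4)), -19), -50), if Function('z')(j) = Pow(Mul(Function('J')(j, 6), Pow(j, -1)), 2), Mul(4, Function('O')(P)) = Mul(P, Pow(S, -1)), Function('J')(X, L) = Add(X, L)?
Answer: -10101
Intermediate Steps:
Function('J')(X, L) = Add(L, X)
Function('O')(P) = Mul(Rational(-1, 16), P) (Function('O')(P) = Mul(Rational(1, 4), Mul(P, Pow(-4, -1))) = Mul(Rational(1, 4), Mul(P, Rational(-1, 4))) = Mul(Rational(1, 4), Mul(Rational(-1, 4), P)) = Mul(Rational(-1, 16), P))
Function('z')(j) = Mul(Pow(j, -2), Pow(Add(6, j), 2)) (Function('z')(j) = Pow(Mul(Add(6, j), Pow(j, -1)), 2) = Pow(Mul(Pow(j, -1), Add(6, j)), 2) = Mul(Pow(j, -2), Pow(Add(6, j), 2)))
Add(Mul(Function('z')(Function('O')(4)), -19), -50) = Add(Mul(Mul(Pow(Mul(Rational(-1, 16), 4), -2), Pow(Add(6, Mul(Rational(-1, 16), 4)), 2)), -19), -50) = Add(Mul(Mul(Pow(Rational(-1, 4), -2), Pow(Add(6, Rational(-1, 4)), 2)), -19), -50) = Add(Mul(Mul(16, Pow(Rational(23, 4), 2)), -19), -50) = Add(Mul(Mul(16, Rational(529, 16)), -19), -50) = Add(Mul(529, -19), -50) = Add(-10051, -50) = -10101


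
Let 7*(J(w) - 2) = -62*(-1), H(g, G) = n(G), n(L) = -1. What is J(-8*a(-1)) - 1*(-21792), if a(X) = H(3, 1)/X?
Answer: 152620/7 ≈ 21803.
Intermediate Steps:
H(g, G) = -1
a(X) = -1/X
J(w) = 76/7 (J(w) = 2 + (-62*(-1))/7 = 2 + (⅐)*62 = 2 + 62/7 = 76/7)
J(-8*a(-1)) - 1*(-21792) = 76/7 - 1*(-21792) = 76/7 + 21792 = 152620/7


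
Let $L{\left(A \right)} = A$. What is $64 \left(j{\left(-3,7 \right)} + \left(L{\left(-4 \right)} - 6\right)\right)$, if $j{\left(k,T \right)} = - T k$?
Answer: $704$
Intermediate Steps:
$j{\left(k,T \right)} = - T k$
$64 \left(j{\left(-3,7 \right)} + \left(L{\left(-4 \right)} - 6\right)\right) = 64 \left(\left(-1\right) 7 \left(-3\right) - 10\right) = 64 \left(21 - 10\right) = 64 \cdot 11 = 704$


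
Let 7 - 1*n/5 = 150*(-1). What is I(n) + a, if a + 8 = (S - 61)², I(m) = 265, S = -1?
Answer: 4101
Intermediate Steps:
n = 785 (n = 35 - 750*(-1) = 35 - 5*(-150) = 35 + 750 = 785)
a = 3836 (a = -8 + (-1 - 61)² = -8 + (-62)² = -8 + 3844 = 3836)
I(n) + a = 265 + 3836 = 4101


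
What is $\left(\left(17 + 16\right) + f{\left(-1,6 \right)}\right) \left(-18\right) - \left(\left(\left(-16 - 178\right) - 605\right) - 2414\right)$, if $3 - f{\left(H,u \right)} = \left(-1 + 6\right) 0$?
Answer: $2565$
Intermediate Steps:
$f{\left(H,u \right)} = 3$ ($f{\left(H,u \right)} = 3 - \left(-1 + 6\right) 0 = 3 - 5 \cdot 0 = 3 - 0 = 3 + 0 = 3$)
$\left(\left(17 + 16\right) + f{\left(-1,6 \right)}\right) \left(-18\right) - \left(\left(\left(-16 - 178\right) - 605\right) - 2414\right) = \left(\left(17 + 16\right) + 3\right) \left(-18\right) - \left(\left(\left(-16 - 178\right) - 605\right) - 2414\right) = \left(33 + 3\right) \left(-18\right) - \left(\left(-194 - 605\right) - 2414\right) = 36 \left(-18\right) - \left(-799 - 2414\right) = -648 - -3213 = -648 + 3213 = 2565$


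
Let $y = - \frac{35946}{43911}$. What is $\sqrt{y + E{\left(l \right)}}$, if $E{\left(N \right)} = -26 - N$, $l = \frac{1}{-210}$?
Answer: $\frac{i \sqrt{574464632910}}{146370} \approx 5.1782 i$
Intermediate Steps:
$l = - \frac{1}{210} \approx -0.0047619$
$y = - \frac{3994}{4879}$ ($y = \left(-35946\right) \frac{1}{43911} = - \frac{3994}{4879} \approx -0.81861$)
$\sqrt{y + E{\left(l \right)}} = \sqrt{- \frac{3994}{4879} - \frac{5459}{210}} = \sqrt{- \frac{3924743}{146370}} = \frac{i \sqrt{574464632910}}{146370}$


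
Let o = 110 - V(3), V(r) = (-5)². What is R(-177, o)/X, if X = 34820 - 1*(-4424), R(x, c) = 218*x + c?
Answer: -38501/39244 ≈ -0.98107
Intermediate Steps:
V(r) = 25
o = 85 (o = 110 - 1*25 = 110 - 25 = 85)
R(x, c) = c + 218*x
X = 39244 (X = 34820 + 4424 = 39244)
R(-177, o)/X = (85 + 218*(-177))/39244 = (85 - 38586)*(1/39244) = -38501*1/39244 = -38501/39244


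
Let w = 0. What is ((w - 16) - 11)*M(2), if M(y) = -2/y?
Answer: 27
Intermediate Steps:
((w - 16) - 11)*M(2) = ((0 - 16) - 11)*(-2/2) = (-16 - 11)*(-2*½) = -27*(-1) = 27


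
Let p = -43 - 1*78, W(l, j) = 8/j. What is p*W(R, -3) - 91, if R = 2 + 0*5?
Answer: 695/3 ≈ 231.67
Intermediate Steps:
R = 2 (R = 2 + 0 = 2)
p = -121 (p = -43 - 78 = -121)
p*W(R, -3) - 91 = -968/(-3) - 91 = -968*(-1)/3 - 91 = -121*(-8/3) - 91 = 968/3 - 91 = 695/3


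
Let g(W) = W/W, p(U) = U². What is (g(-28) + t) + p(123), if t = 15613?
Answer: 30743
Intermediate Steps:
g(W) = 1
(g(-28) + t) + p(123) = (1 + 15613) + 123² = 15614 + 15129 = 30743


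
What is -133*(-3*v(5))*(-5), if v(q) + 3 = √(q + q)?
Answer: 5985 - 1995*√10 ≈ -323.74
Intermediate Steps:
v(q) = -3 + √2*√q (v(q) = -3 + √(q + q) = -3 + √(2*q) = -3 + √2*√q)
-133*(-3*v(5))*(-5) = -133*(-3*(-3 + √2*√5))*(-5) = -133*(-3*(-3 + √10))*(-5) = -133*(9 - 3*√10)*(-5) = -133*(-45 + 15*√10) = 5985 - 1995*√10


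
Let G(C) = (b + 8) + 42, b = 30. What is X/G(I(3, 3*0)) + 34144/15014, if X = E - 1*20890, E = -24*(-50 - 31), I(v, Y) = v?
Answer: -70430931/300280 ≈ -234.55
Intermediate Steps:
E = 1944 (E = -24*(-81) = 1944)
X = -18946 (X = 1944 - 1*20890 = 1944 - 20890 = -18946)
G(C) = 80 (G(C) = (30 + 8) + 42 = 38 + 42 = 80)
X/G(I(3, 3*0)) + 34144/15014 = -18946/80 + 34144/15014 = -18946*1/80 + 34144*(1/15014) = -9473/40 + 17072/7507 = -70430931/300280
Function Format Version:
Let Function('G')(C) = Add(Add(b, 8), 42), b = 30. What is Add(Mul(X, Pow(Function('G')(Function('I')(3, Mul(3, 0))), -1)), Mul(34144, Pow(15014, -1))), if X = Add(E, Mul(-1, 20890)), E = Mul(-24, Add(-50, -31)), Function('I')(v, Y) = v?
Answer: Rational(-70430931, 300280) ≈ -234.55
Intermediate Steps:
E = 1944 (E = Mul(-24, -81) = 1944)
X = -18946 (X = Add(1944, Mul(-1, 20890)) = Add(1944, -20890) = -18946)
Function('G')(C) = 80 (Function('G')(C) = Add(Add(30, 8), 42) = Add(38, 42) = 80)
Add(Mul(X, Pow(Function('G')(Function('I')(3, Mul(3, 0))), -1)), Mul(34144, Pow(15014, -1))) = Add(Mul(-18946, Pow(80, -1)), Mul(34144, Pow(15014, -1))) = Add(Mul(-18946, Rational(1, 80)), Mul(34144, Rational(1, 15014))) = Add(Rational(-9473, 40), Rational(17072, 7507)) = Rational(-70430931, 300280)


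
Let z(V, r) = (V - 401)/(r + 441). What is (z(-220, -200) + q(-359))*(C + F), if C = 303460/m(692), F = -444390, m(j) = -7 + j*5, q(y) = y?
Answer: 133688027799400/832173 ≈ 1.6065e+8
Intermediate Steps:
m(j) = -7 + 5*j
C = 303460/3453 (C = 303460/(-7 + 5*692) = 303460/(-7 + 3460) = 303460/3453 ≈ 87.883)
z(V, r) = (-401 + V)/(441 + r)
(z(-220, -200) + q(-359))*(C + F) = ((-401 - 220)/(441 - 200) - 359)*(303460/3453 - 444390) = (-621/241 - 359)*(-1534175210/3453) = -87140/241*(-1534175210/3453) = 133688027799400/832173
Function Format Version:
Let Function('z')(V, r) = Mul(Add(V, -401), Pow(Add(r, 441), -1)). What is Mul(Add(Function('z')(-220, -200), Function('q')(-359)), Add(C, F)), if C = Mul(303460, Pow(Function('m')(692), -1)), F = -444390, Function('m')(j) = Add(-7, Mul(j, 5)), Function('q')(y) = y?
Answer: Rational(133688027799400, 832173) ≈ 1.6065e+8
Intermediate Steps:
Function('m')(j) = Add(-7, Mul(5, j))
C = Rational(303460, 3453) (C = Mul(303460, Pow(Add(-7, Mul(5, 692)), -1)) = Mul(303460, Pow(Add(-7, 3460), -1)) = Mul(303460, Pow(3453, -1)) = Mul(303460, Rational(1, 3453)) = Rational(303460, 3453) ≈ 87.883)
Function('z')(V, r) = Mul(Pow(Add(441, r), -1), Add(-401, V)) (Function('z')(V, r) = Mul(Add(-401, V), Pow(Add(441, r), -1)) = Mul(Pow(Add(441, r), -1), Add(-401, V)))
Mul(Add(Function('z')(-220, -200), Function('q')(-359)), Add(C, F)) = Mul(Add(Mul(Pow(Add(441, -200), -1), Add(-401, -220)), -359), Add(Rational(303460, 3453), -444390)) = Mul(Add(Mul(Pow(241, -1), -621), -359), Rational(-1534175210, 3453)) = Mul(Add(Mul(Rational(1, 241), -621), -359), Rational(-1534175210, 3453)) = Mul(Add(Rational(-621, 241), -359), Rational(-1534175210, 3453)) = Mul(Rational(-87140, 241), Rational(-1534175210, 3453)) = Rational(133688027799400, 832173)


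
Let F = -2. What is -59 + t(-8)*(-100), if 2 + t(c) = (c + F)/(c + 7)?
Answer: -859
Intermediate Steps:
t(c) = -2 + (-2 + c)/(7 + c) (t(c) = -2 + (c - 2)/(c + 7) = -2 + (-2 + c)/(7 + c))
-59 + t(-8)*(-100) = -59 + ((-16 - 1*(-8))/(7 - 8))*(-100) = -59 + ((-16 + 8)/(-1))*(-100) = -59 - 1*(-8)*(-100) = -59 + 8*(-100) = -59 - 800 = -859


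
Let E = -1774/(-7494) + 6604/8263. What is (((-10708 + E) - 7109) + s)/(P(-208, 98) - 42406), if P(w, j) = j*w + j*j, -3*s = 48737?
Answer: 351532617029/548905421582 ≈ 0.64042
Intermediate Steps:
E = 32074469/30961461 (E = -1774*(-1/7494) + 6604*(1/8263) = 887/3747 + 6604/8263 = 32074469/30961461 ≈ 1.0359)
s = -48737/3 (s = -1/3*48737 = -48737/3 ≈ -16246.)
P(w, j) = j**2 + j*w (P(w, j) = j*w + j**2 = j**2 + j*w)
(((-10708 + E) - 7109) + s)/(P(-208, 98) - 42406) = (((-10708 + 32074469/30961461) - 7109) - 48737/3)/(98*(98 - 208) - 42406) = ((-331503249919/30961461 - 7109) - 48737/3)/(98*(-110) - 42406) = (-551608276168/30961461 - 48737/3)/(-10780 - 42406) = -351532617029/10320487/(-53186) = -351532617029/10320487*(-1/53186) = 351532617029/548905421582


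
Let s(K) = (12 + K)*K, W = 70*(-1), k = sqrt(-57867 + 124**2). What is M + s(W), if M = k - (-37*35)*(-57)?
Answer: -69755 + I*sqrt(42491) ≈ -69755.0 + 206.13*I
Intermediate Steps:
k = I*sqrt(42491) (k = sqrt(-57867 + 15376) = sqrt(-42491) = I*sqrt(42491) ≈ 206.13*I)
W = -70
s(K) = K*(12 + K)
M = -73815 + I*sqrt(42491) (M = I*sqrt(42491) - (-37*35)*(-57) = I*sqrt(42491) - (-1295)*(-57) = I*sqrt(42491) - 1*73815 = I*sqrt(42491) - 73815 = -73815 + I*sqrt(42491) ≈ -73815.0 + 206.13*I)
M + s(W) = (-73815 + I*sqrt(42491)) - 70*(12 - 70) = (-73815 + I*sqrt(42491)) - 70*(-58) = (-73815 + I*sqrt(42491)) + 4060 = -69755 + I*sqrt(42491)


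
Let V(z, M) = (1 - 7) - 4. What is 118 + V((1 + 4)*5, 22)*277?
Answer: -2652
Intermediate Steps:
V(z, M) = -10 (V(z, M) = -6 - 4 = -10)
118 + V((1 + 4)*5, 22)*277 = 118 - 10*277 = 118 - 2770 = -2652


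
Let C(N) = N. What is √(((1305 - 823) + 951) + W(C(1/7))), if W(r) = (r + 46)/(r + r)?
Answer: √6378/2 ≈ 39.931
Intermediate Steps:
W(r) = (46 + r)/(2*r) (W(r) = (46 + r)/((2*r)) = (46 + r)*(1/(2*r)) = (46 + r)/(2*r))
√(((1305 - 823) + 951) + W(C(1/7))) = √(((1305 - 823) + 951) + (46 + 1/7)/(2*(1/7))) = √((482 + 951) + (46 + ⅐)/(2*(⅐))) = √(1433 + (½)*7*(323/7)) = √(1433 + 323/2) = √(3189/2) = √6378/2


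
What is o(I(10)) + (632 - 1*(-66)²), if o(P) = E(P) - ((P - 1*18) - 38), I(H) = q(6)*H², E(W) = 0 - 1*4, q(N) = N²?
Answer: -7272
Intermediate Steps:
E(W) = -4 (E(W) = 0 - 4 = -4)
I(H) = 36*H² (I(H) = 6²*H² = 36*H²)
o(P) = 52 - P (o(P) = -4 - ((P - 1*18) - 38) = -4 - ((P - 18) - 38) = -4 - ((-18 + P) - 38) = -4 - (-56 + P) = -4 + (56 - P) = 52 - P)
o(I(10)) + (632 - 1*(-66)²) = (52 - 36*10²) + (632 - 1*(-66)²) = (52 - 36*100) + (632 - 1*4356) = (52 - 1*3600) + (632 - 4356) = (52 - 3600) - 3724 = -3548 - 3724 = -7272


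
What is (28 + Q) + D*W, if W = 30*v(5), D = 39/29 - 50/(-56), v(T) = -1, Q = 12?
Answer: -11015/406 ≈ -27.131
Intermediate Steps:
D = 1817/812 (D = 39*(1/29) - 50*(-1/56) = 39/29 + 25/28 = 1817/812 ≈ 2.2377)
W = -30 (W = 30*(-1) = -30)
(28 + Q) + D*W = (28 + 12) + (1817/812)*(-30) = 40 - 27255/406 = -11015/406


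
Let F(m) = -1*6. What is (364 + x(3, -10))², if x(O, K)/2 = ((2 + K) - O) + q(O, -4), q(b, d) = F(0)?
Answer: 108900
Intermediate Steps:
F(m) = -6
q(b, d) = -6
x(O, K) = -8 - 2*O + 2*K (x(O, K) = 2*(((2 + K) - O) - 6) = 2*((2 + K - O) - 6) = 2*(-4 + K - O) = -8 - 2*O + 2*K)
(364 + x(3, -10))² = (364 + (-8 - 2*3 + 2*(-10)))² = (364 + (-8 - 6 - 20))² = (364 - 34)² = 330² = 108900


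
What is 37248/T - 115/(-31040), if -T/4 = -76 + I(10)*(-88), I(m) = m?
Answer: 14457721/1483712 ≈ 9.7443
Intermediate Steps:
T = 3824 (T = -4*(-76 + 10*(-88)) = -4*(-76 - 880) = -4*(-956) = 3824)
37248/T - 115/(-31040) = 37248/3824 - 115/(-31040) = 37248*(1/3824) - 115*(-1/31040) = 2328/239 + 23/6208 = 14457721/1483712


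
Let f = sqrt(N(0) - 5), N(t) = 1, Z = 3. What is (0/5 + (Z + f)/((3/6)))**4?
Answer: -1904 + 1920*I ≈ -1904.0 + 1920.0*I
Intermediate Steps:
f = 2*I (f = sqrt(1 - 5) = sqrt(-4) = 2*I ≈ 2.0*I)
(0/5 + (Z + f)/((3/6)))**4 = (0/5 + (3 + 2*I)/((3/6)))**4 = (0*(1/5) + (3 + 2*I)/((3*(1/6))))**4 = (0 + (3 + 2*I)/(1/2))**4 = (0 + (3 + 2*I)*2)**4 = (0 + (6 + 4*I))**4 = (6 + 4*I)**4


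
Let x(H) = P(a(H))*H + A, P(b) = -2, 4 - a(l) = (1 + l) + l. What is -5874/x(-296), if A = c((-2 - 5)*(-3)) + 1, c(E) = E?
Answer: -2937/307 ≈ -9.5668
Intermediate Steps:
a(l) = 3 - 2*l (a(l) = 4 - ((1 + l) + l) = 4 - (1 + 2*l) = 4 + (-1 - 2*l) = 3 - 2*l)
A = 22 (A = (-2 - 5)*(-3) + 1 = -7*(-3) + 1 = 21 + 1 = 22)
x(H) = 22 - 2*H (x(H) = -2*H + 22 = 22 - 2*H)
-5874/x(-296) = -5874/(22 - 2*(-296)) = -5874/(22 + 592) = -5874/614 = -5874*1/614 = -2937/307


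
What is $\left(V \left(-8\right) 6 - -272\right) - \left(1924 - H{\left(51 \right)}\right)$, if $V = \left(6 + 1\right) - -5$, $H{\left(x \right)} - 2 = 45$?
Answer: $-2181$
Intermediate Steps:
$H{\left(x \right)} = 47$ ($H{\left(x \right)} = 2 + 45 = 47$)
$V = 12$ ($V = 7 + 5 = 12$)
$\left(V \left(-8\right) 6 - -272\right) - \left(1924 - H{\left(51 \right)}\right) = \left(12 \left(-8\right) 6 - -272\right) - \left(1924 - 47\right) = \left(\left(-96\right) 6 + 272\right) - \left(1924 - 47\right) = \left(-576 + 272\right) - 1877 = -304 - 1877 = -2181$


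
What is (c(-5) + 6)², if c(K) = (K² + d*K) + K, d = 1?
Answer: 441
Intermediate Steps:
c(K) = K² + 2*K (c(K) = (K² + 1*K) + K = (K² + K) + K = (K + K²) + K = K² + 2*K)
(c(-5) + 6)² = (-5*(2 - 5) + 6)² = (-5*(-3) + 6)² = (15 + 6)² = 21² = 441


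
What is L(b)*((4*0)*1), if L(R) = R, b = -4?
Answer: 0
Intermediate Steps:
L(b)*((4*0)*1) = -4*4*0 = -0 = -4*0 = 0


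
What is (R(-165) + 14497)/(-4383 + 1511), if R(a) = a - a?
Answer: -14497/2872 ≈ -5.0477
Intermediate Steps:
R(a) = 0
(R(-165) + 14497)/(-4383 + 1511) = (0 + 14497)/(-4383 + 1511) = 14497/(-2872) = 14497*(-1/2872) = -14497/2872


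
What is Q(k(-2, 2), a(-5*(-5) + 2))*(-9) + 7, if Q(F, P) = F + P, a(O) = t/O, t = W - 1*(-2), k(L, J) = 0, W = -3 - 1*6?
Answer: 28/3 ≈ 9.3333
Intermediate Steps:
W = -9 (W = -3 - 6 = -9)
t = -7 (t = -9 - 1*(-2) = -9 + 2 = -7)
a(O) = -7/O
Q(k(-2, 2), a(-5*(-5) + 2))*(-9) + 7 = (0 - 7/(-5*(-5) + 2))*(-9) + 7 = (0 - 7/(25 + 2))*(-9) + 7 = (0 - 7/27)*(-9) + 7 = -7/27*(-9) + 7 = 7/3 + 7 = 28/3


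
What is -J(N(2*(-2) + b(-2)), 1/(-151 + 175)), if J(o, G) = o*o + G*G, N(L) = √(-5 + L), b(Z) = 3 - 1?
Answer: 4031/576 ≈ 6.9983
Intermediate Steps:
b(Z) = 2
J(o, G) = G² + o² (J(o, G) = o² + G² = G² + o²)
-J(N(2*(-2) + b(-2)), 1/(-151 + 175)) = -((1/(-151 + 175))² + (√(-5 + (2*(-2) + 2)))²) = -((1/24)² + (√(-5 + (-4 + 2)))²) = -((1/24)² + (√(-5 - 2))²) = -(1/576 + (√(-7))²) = -(1/576 + (I*√7)²) = -(1/576 - 7) = -1*(-4031/576) = 4031/576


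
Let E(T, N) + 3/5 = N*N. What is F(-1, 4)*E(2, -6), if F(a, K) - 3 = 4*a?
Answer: -177/5 ≈ -35.400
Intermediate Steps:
F(a, K) = 3 + 4*a
E(T, N) = -⅗ + N² (E(T, N) = -⅗ + N*N = -⅗ + N²)
F(-1, 4)*E(2, -6) = (3 + 4*(-1))*(-⅗ + (-6)²) = (3 - 4)*(-⅗ + 36) = -1*177/5 = -177/5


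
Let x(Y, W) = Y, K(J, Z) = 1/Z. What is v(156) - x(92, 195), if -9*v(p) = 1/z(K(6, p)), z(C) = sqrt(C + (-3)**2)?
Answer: -92 - 2*sqrt(54795)/12645 ≈ -92.037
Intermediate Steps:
K(J, Z) = 1/Z
z(C) = sqrt(9 + C) (z(C) = sqrt(C + 9) = sqrt(9 + C))
v(p) = -1/(9*sqrt(9 + 1/p))
v(156) - x(92, 195) = -1/(9*sqrt(9 + 1/156)) - 1*92 = -1/(9*sqrt(9 + 1/156)) - 92 = -2*sqrt(54795)/12645 - 92 = -92 - 2*sqrt(54795)/12645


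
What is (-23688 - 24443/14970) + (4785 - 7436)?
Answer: -394319273/14970 ≈ -26341.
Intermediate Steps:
(-23688 - 24443/14970) + (4785 - 7436) = (-23688 - 24443*1/14970) - 2651 = (-23688 - 24443/14970) - 2651 = -354633803/14970 - 2651 = -394319273/14970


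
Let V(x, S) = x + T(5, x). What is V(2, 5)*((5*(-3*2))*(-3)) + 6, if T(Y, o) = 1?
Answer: 276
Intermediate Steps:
V(x, S) = 1 + x (V(x, S) = x + 1 = 1 + x)
V(2, 5)*((5*(-3*2))*(-3)) + 6 = (1 + 2)*((5*(-3*2))*(-3)) + 6 = 3*((5*(-6))*(-3)) + 6 = 3*(-30*(-3)) + 6 = 3*90 + 6 = 270 + 6 = 276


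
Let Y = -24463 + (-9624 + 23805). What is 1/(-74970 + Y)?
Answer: -1/85252 ≈ -1.1730e-5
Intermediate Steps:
Y = -10282 (Y = -24463 + 14181 = -10282)
1/(-74970 + Y) = 1/(-74970 - 10282) = 1/(-85252) = -1/85252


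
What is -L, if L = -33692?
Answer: 33692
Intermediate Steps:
-L = -1*(-33692) = 33692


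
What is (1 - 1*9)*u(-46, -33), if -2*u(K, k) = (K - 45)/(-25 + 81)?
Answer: -13/2 ≈ -6.5000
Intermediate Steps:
u(K, k) = 45/112 - K/112 (u(K, k) = -(K - 45)/(2*(-25 + 81)) = -(-45 + K)/(2*56) = -(-45/56 + K/56)/2 = 45/112 - K/112)
(1 - 1*9)*u(-46, -33) = (1 - 1*9)*(45/112 - 1/112*(-46)) = (1 - 9)*(45/112 + 23/56) = -8*13/16 = -13/2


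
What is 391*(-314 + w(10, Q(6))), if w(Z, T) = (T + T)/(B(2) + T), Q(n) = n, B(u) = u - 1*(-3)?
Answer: -1345822/11 ≈ -1.2235e+5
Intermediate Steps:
B(u) = 3 + u (B(u) = u + 3 = 3 + u)
w(Z, T) = 2*T/(5 + T) (w(Z, T) = (T + T)/((3 + 2) + T) = (2*T)/(5 + T) = 2*T/(5 + T))
391*(-314 + w(10, Q(6))) = 391*(-314 + 2*6/(5 + 6)) = 391*(-314 + 2*6/11) = 391*(-314 + 2*6*(1/11)) = 391*(-314 + 12/11) = 391*(-3442/11) = -1345822/11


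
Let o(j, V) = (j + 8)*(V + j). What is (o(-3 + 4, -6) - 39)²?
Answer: 7056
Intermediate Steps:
o(j, V) = (8 + j)*(V + j)
(o(-3 + 4, -6) - 39)² = (((-3 + 4)² + 8*(-6) + 8*(-3 + 4) - 6*(-3 + 4)) - 39)² = ((1² - 48 + 8*1 - 6*1) - 39)² = ((1 - 48 + 8 - 6) - 39)² = (-45 - 39)² = (-84)² = 7056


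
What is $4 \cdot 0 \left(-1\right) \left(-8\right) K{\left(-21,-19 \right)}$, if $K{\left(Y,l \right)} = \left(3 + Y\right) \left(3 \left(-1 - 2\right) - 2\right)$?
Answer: $0$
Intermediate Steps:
$K{\left(Y,l \right)} = -33 - 11 Y$ ($K{\left(Y,l \right)} = \left(3 + Y\right) \left(3 \left(-3\right) - 2\right) = \left(3 + Y\right) \left(-9 - 2\right) = \left(3 + Y\right) \left(-11\right) = -33 - 11 Y$)
$4 \cdot 0 \left(-1\right) \left(-8\right) K{\left(-21,-19 \right)} = 4 \cdot 0 \left(-1\right) \left(-8\right) \left(-33 - -231\right) = 0 \left(-1\right) \left(-8\right) \left(-33 + 231\right) = 0 \left(-8\right) 198 = 0 \cdot 198 = 0$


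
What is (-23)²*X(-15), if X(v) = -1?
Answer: -529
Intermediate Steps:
(-23)²*X(-15) = (-23)²*(-1) = 529*(-1) = -529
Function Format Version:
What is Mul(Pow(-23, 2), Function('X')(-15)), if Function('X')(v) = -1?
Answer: -529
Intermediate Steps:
Mul(Pow(-23, 2), Function('X')(-15)) = Mul(Pow(-23, 2), -1) = Mul(529, -1) = -529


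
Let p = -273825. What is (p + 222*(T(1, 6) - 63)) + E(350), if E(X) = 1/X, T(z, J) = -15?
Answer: -101899349/350 ≈ -2.9114e+5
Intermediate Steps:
(p + 222*(T(1, 6) - 63)) + E(350) = (-273825 + 222*(-15 - 63)) + 1/350 = (-273825 + 222*(-78)) + 1/350 = (-273825 - 17316) + 1/350 = -291141 + 1/350 = -101899349/350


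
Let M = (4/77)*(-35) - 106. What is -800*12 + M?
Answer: -106786/11 ≈ -9707.8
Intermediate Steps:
M = -1186/11 (M = (4*(1/77))*(-35) - 106 = (4/77)*(-35) - 106 = -20/11 - 106 = -1186/11 ≈ -107.82)
-800*12 + M = -800*12 - 1186/11 = -9600 - 1186/11 = -106786/11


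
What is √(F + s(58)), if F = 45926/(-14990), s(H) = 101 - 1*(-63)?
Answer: √9040596415/7495 ≈ 12.686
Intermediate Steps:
s(H) = 164 (s(H) = 101 + 63 = 164)
F = -22963/7495 (F = 45926*(-1/14990) = -22963/7495 ≈ -3.0638)
√(F + s(58)) = √(-22963/7495 + 164) = √(1206217/7495) = √9040596415/7495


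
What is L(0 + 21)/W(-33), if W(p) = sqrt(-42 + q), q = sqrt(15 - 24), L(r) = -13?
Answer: -13*sqrt(3)/(3*sqrt(-14 + I)) ≈ -0.071413 + 2.0021*I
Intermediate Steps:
q = 3*I (q = sqrt(-9) = 3*I ≈ 3.0*I)
W(p) = sqrt(-42 + 3*I)
L(0 + 21)/W(-33) = -13/sqrt(-42 + 3*I)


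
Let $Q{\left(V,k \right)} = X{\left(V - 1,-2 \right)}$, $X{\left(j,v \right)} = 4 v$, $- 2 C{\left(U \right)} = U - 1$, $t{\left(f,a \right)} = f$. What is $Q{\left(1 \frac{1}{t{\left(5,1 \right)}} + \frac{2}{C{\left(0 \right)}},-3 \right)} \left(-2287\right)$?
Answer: $18296$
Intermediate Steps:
$C{\left(U \right)} = \frac{1}{2} - \frac{U}{2}$ ($C{\left(U \right)} = - \frac{U - 1}{2} = - \frac{-1 + U}{2} = \frac{1}{2} - \frac{U}{2}$)
$Q{\left(V,k \right)} = -8$ ($Q{\left(V,k \right)} = 4 \left(-2\right) = -8$)
$Q{\left(1 \frac{1}{t{\left(5,1 \right)}} + \frac{2}{C{\left(0 \right)}},-3 \right)} \left(-2287\right) = \left(-8\right) \left(-2287\right) = 18296$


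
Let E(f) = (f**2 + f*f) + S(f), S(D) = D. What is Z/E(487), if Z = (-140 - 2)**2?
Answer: 20164/474825 ≈ 0.042466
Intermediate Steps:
Z = 20164 (Z = (-142)**2 = 20164)
E(f) = f + 2*f**2 (E(f) = (f**2 + f*f) + f = (f**2 + f**2) + f = 2*f**2 + f = f + 2*f**2)
Z/E(487) = 20164/((487*(1 + 2*487))) = 20164/((487*(1 + 974))) = 20164/((487*975)) = 20164/474825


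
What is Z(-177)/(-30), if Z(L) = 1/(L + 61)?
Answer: 1/3480 ≈ 0.00028736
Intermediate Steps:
Z(L) = 1/(61 + L)
Z(-177)/(-30) = 1/((61 - 177)*(-30)) = -1/30/(-116) = -1/116*(-1/30) = 1/3480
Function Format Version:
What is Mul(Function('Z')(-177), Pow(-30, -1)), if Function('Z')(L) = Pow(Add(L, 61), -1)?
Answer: Rational(1, 3480) ≈ 0.00028736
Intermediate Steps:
Function('Z')(L) = Pow(Add(61, L), -1)
Mul(Function('Z')(-177), Pow(-30, -1)) = Mul(Pow(Add(61, -177), -1), Pow(-30, -1)) = Mul(Pow(-116, -1), Rational(-1, 30)) = Mul(Rational(-1, 116), Rational(-1, 30)) = Rational(1, 3480)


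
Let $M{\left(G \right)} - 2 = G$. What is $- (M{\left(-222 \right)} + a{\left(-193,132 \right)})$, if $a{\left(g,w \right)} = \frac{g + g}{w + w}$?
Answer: $\frac{29233}{132} \approx 221.46$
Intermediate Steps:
$a{\left(g,w \right)} = \frac{g}{w}$ ($a{\left(g,w \right)} = \frac{2 g}{2 w} = 2 g \frac{1}{2 w} = \frac{g}{w}$)
$M{\left(G \right)} = 2 + G$
$- (M{\left(-222 \right)} + a{\left(-193,132 \right)}) = - (\left(2 - 222\right) - \frac{193}{132}) = - (-220 - \frac{193}{132}) = \left(-1\right) \left(- \frac{29233}{132}\right) = \frac{29233}{132}$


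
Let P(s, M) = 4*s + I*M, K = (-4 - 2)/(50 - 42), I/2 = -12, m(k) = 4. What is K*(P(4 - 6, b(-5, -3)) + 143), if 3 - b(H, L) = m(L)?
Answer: -477/4 ≈ -119.25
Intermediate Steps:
I = -24 (I = 2*(-12) = -24)
K = -3/4 (K = -6/8 = -6*1/8 = -3/4 ≈ -0.75000)
b(H, L) = -1 (b(H, L) = 3 - 1*4 = 3 - 4 = -1)
P(s, M) = -24*M + 4*s (P(s, M) = 4*s - 24*M = -24*M + 4*s)
K*(P(4 - 6, b(-5, -3)) + 143) = -3*((-24*(-1) + 4*(4 - 6)) + 143)/4 = -3*((24 + 4*(-2)) + 143)/4 = -3*((24 - 8) + 143)/4 = -3*(16 + 143)/4 = -3/4*159 = -477/4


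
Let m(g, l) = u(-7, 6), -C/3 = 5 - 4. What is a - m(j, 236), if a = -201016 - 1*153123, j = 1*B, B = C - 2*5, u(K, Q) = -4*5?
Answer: -354119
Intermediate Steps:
C = -3 (C = -3*(5 - 4) = -3*1 = -3)
u(K, Q) = -20
B = -13 (B = -3 - 2*5 = -3 - 10 = -13)
j = -13 (j = 1*(-13) = -13)
m(g, l) = -20
a = -354139 (a = -201016 - 153123 = -354139)
a - m(j, 236) = -354139 - 1*(-20) = -354139 + 20 = -354119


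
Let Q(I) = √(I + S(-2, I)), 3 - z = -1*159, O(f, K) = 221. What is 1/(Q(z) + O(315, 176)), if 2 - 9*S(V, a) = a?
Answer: 1989/438271 - 3*√1298/438271 ≈ 0.0042917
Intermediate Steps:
S(V, a) = 2/9 - a/9
z = 162 (z = 3 - (-1)*159 = 3 - 1*(-159) = 3 + 159 = 162)
Q(I) = √(2/9 + 8*I/9) (Q(I) = √(I + (2/9 - I/9)) = √(2/9 + 8*I/9))
1/(Q(z) + O(315, 176)) = 1/(√(2 + 8*162)/3 + 221) = 1/(√(2 + 1296)/3 + 221) = 1/(√1298/3 + 221) = 1/(221 + √1298/3)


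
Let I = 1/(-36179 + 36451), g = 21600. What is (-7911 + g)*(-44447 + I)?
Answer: -165494301687/272 ≈ -6.0844e+8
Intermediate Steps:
I = 1/272 ≈ 0.0036765
(-7911 + g)*(-44447 + I) = (-7911 + 21600)*(-44447 + 1/272) = 13689*(-12089583/272) = -165494301687/272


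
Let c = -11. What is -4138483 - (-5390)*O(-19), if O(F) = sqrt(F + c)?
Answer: -4138483 + 5390*I*sqrt(30) ≈ -4.1385e+6 + 29522.0*I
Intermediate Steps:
O(F) = sqrt(-11 + F) (O(F) = sqrt(F - 11) = sqrt(-11 + F))
-4138483 - (-5390)*O(-19) = -4138483 - (-5390)*sqrt(-11 - 19) = -4138483 - (-5390)*sqrt(-30) = -4138483 - (-5390)*I*sqrt(30) = -4138483 + 5390*I*sqrt(30)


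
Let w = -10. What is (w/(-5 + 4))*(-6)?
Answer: -60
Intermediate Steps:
(w/(-5 + 4))*(-6) = -10/(-5 + 4)*(-6) = -10/(-1)*(-6) = -10*(-1)*(-6) = 10*(-6) = -60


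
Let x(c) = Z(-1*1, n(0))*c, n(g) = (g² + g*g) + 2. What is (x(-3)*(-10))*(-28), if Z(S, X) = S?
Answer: 840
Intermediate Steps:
n(g) = 2 + 2*g² (n(g) = (g² + g²) + 2 = 2*g² + 2 = 2 + 2*g²)
x(c) = -c (x(c) = (-1*1)*c = -c)
(x(-3)*(-10))*(-28) = (-1*(-3)*(-10))*(-28) = (3*(-10))*(-28) = -30*(-28) = 840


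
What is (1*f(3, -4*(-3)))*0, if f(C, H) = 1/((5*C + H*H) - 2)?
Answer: 0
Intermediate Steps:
f(C, H) = 1/(-2 + H² + 5*C) (f(C, H) = 1/((5*C + H²) - 2) = 1/((H² + 5*C) - 2) = 1/(-2 + H² + 5*C))
(1*f(3, -4*(-3)))*0 = (1/(-2 + (-4*(-3))² + 5*3))*0 = (1/(-2 + 12² + 15))*0 = (1/(-2 + 144 + 15))*0 = (1/157)*0 = 0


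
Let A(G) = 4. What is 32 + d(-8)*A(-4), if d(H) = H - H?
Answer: 32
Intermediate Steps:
d(H) = 0
32 + d(-8)*A(-4) = 32 + 0*4 = 32 + 0 = 32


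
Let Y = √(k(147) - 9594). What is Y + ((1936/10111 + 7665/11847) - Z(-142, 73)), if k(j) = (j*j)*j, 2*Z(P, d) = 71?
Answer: -2767954331/79856678 + 3*√351881 ≈ 1744.9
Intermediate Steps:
Z(P, d) = 71/2 (Z(P, d) = (½)*71 = 71/2)
k(j) = j³ (k(j) = j²*j = j³)
Y = 3*√351881 (Y = √(147³ - 9594) = √(3176523 - 9594) = √3166929 = 3*√351881 ≈ 1779.6)
Y + ((1936/10111 + 7665/11847) - Z(-142, 73)) = 3*√351881 + ((1936/10111 + 7665/11847) - 1*71/2) = 3*√351881 + ((1936*(1/10111) + 7665*(1/11847)) - 71/2) = 3*√351881 + ((1936/10111 + 2555/3949) - 71/2) = 3*√351881 + (33478869/39928339 - 71/2) = 3*√351881 - 2767954331/79856678 = -2767954331/79856678 + 3*√351881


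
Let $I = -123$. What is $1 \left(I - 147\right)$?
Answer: $-270$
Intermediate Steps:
$1 \left(I - 147\right) = 1 \left(-123 - 147\right) = 1 \left(-270\right) = -270$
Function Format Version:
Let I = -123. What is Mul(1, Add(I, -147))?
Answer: -270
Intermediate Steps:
Mul(1, Add(I, -147)) = Mul(1, Add(-123, -147)) = Mul(1, -270) = -270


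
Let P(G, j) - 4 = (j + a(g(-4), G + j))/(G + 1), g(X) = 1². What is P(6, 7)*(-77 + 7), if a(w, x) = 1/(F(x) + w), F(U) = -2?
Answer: -340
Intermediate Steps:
g(X) = 1
a(w, x) = 1/(-2 + w)
P(G, j) = 4 + (-1 + j)/(1 + G) (P(G, j) = 4 + (j + 1/(-2 + 1))/(G + 1) = 4 + (j + 1/(-1))/(1 + G) = 4 + (j - 1)/(1 + G) = 4 + (-1 + j)/(1 + G))
P(6, 7)*(-77 + 7) = ((3 + 7 + 4*6)/(1 + 6))*(-77 + 7) = ((3 + 7 + 24)/7)*(-70) = ((⅐)*34)*(-70) = (34/7)*(-70) = -340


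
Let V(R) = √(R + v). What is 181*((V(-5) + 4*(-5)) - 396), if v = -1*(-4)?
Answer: -75296 + 181*I ≈ -75296.0 + 181.0*I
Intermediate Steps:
v = 4
V(R) = √(4 + R) (V(R) = √(R + 4) = √(4 + R))
181*((V(-5) + 4*(-5)) - 396) = 181*((√(4 - 5) + 4*(-5)) - 396) = 181*((√(-1) - 20) - 396) = 181*((I - 20) - 396) = 181*((-20 + I) - 396) = 181*(-416 + I) = -75296 + 181*I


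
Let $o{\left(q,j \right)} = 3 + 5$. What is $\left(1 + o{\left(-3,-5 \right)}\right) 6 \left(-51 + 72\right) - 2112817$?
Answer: $-2111683$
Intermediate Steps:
$o{\left(q,j \right)} = 8$
$\left(1 + o{\left(-3,-5 \right)}\right) 6 \left(-51 + 72\right) - 2112817 = \left(1 + 8\right) 6 \left(-51 + 72\right) - 2112817 = 9 \cdot 6 \cdot 21 - 2112817 = 54 \cdot 21 - 2112817 = 1134 - 2112817 = -2111683$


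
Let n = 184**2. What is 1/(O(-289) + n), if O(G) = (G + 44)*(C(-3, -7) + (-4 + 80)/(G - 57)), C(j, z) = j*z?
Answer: 173/4976313 ≈ 3.4765e-5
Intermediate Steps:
n = 33856
O(G) = (21 + 76/(-57 + G))*(44 + G) (O(G) = (G + 44)*(-3*(-7) + (-4 + 80)/(G - 57)) = (44 + G)*(21 + 76/(-57 + G)) = (21 + 76/(-57 + G))*(44 + G))
1/(O(-289) + n) = 1/((-49324 - 197*(-289) + 21*(-289)**2)/(-57 - 289) + 33856) = 1/((-49324 + 56933 + 21*83521)/(-346) + 33856) = 1/(-(-49324 + 56933 + 1753941)/346 + 33856) = 1/(-1/346*1761550 + 33856) = 1/(-880775/173 + 33856) = 1/(4976313/173) = 173/4976313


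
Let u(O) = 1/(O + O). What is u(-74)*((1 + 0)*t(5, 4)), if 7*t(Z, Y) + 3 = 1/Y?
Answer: 11/4144 ≈ 0.0026544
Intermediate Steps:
t(Z, Y) = -3/7 + 1/(7*Y)
u(O) = 1/(2*O)
u(-74)*((1 + 0)*t(5, 4)) = ((½)/(-74))*((1 + 0)*((⅐)*(1 - 3*4)/4)) = ((½)*(-1/74))*(1*((⅐)*(¼)*(1 - 12))) = -(⅐)*(¼)*(-11)/148 = -(-11)/(148*28) = -1/148*(-11/28) = 11/4144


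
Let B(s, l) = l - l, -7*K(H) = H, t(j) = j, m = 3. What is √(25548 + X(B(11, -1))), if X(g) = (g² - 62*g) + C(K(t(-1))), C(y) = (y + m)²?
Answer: 4*√78271/7 ≈ 159.87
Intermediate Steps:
K(H) = -H/7
C(y) = (3 + y)² (C(y) = (y + 3)² = (3 + y)²)
B(s, l) = 0
X(g) = 484/49 + g² - 62*g (X(g) = (g² - 62*g) + (3 - ⅐*(-1))² = (g² - 62*g) + (3 + ⅐)² = (g² - 62*g) + (22/7)² = (g² - 62*g) + 484/49 = 484/49 + g² - 62*g)
√(25548 + X(B(11, -1))) = √(25548 + (484/49 + 0² - 62*0)) = √(25548 + (484/49 + 0 + 0)) = √(25548 + 484/49) = √(1252336/49) = 4*√78271/7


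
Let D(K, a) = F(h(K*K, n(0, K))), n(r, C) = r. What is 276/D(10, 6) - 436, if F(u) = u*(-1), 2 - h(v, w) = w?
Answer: -574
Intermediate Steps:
h(v, w) = 2 - w
F(u) = -u
D(K, a) = -2 (D(K, a) = -(2 - 1*0) = -(2 + 0) = -1*2 = -2)
276/D(10, 6) - 436 = 276/(-2) - 436 = 276*(-½) - 436 = -138 - 436 = -574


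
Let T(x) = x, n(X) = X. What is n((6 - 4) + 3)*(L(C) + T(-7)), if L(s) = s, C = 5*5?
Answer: 90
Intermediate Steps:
C = 25
n((6 - 4) + 3)*(L(C) + T(-7)) = ((6 - 4) + 3)*(25 - 7) = (2 + 3)*18 = 5*18 = 90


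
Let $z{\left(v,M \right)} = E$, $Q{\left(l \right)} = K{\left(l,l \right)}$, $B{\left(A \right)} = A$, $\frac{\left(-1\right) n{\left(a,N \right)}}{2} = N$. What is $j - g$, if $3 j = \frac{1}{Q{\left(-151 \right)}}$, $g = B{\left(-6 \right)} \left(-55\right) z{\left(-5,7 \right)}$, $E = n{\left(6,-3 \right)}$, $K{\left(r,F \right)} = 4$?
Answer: $- \frac{23759}{12} \approx -1979.9$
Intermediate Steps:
$n{\left(a,N \right)} = - 2 N$
$E = 6$ ($E = \left(-2\right) \left(-3\right) = 6$)
$Q{\left(l \right)} = 4$
$z{\left(v,M \right)} = 6$
$g = 1980$ ($g = \left(-6\right) \left(-55\right) 6 = 330 \cdot 6 = 1980$)
$j = \frac{1}{12}$ ($j = \frac{1}{3 \cdot 4} = \frac{1}{3} \cdot \frac{1}{4} = \frac{1}{12} \approx 0.083333$)
$j - g = \frac{1}{12} - 1980 = - \frac{23759}{12}$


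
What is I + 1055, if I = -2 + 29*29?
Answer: 1894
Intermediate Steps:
I = 839 (I = -2 + 841 = 839)
I + 1055 = 839 + 1055 = 1894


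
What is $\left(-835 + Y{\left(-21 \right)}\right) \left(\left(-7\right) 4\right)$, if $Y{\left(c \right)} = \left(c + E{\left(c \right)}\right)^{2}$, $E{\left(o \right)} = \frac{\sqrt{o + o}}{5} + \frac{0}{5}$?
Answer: $\frac{276976}{25} + \frac{1176 i \sqrt{42}}{5} \approx 11079.0 + 1524.3 i$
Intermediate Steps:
$E{\left(o \right)} = \frac{\sqrt{2} \sqrt{o}}{5}$ ($E{\left(o \right)} = \sqrt{2 o} \frac{1}{5} + 0 \cdot \frac{1}{5} = \sqrt{2} \sqrt{o} \frac{1}{5} + 0 = \frac{\sqrt{2} \sqrt{o}}{5} + 0 = \frac{\sqrt{2} \sqrt{o}}{5}$)
$Y{\left(c \right)} = \left(c + \frac{\sqrt{2} \sqrt{c}}{5}\right)^{2}$
$\left(-835 + Y{\left(-21 \right)}\right) \left(\left(-7\right) 4\right) = \left(-835 + \frac{\left(5 \left(-21\right) + \sqrt{2} \sqrt{-21}\right)^{2}}{25}\right) \left(\left(-7\right) 4\right) = \left(-835 + \frac{\left(-105 + \sqrt{2} i \sqrt{21}\right)^{2}}{25}\right) \left(-28\right) = \left(-835 + \frac{\left(-105 + i \sqrt{42}\right)^{2}}{25}\right) \left(-28\right) = 23380 - \frac{28 \left(-105 + i \sqrt{42}\right)^{2}}{25}$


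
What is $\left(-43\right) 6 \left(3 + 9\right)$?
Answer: $-3096$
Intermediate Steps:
$\left(-43\right) 6 \left(3 + 9\right) = \left(-258\right) 12 = -3096$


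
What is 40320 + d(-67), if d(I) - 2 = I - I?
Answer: 40322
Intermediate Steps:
d(I) = 2 (d(I) = 2 + (I - I) = 2 + 0 = 2)
40320 + d(-67) = 40320 + 2 = 40322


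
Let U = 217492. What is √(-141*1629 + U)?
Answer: I*√12197 ≈ 110.44*I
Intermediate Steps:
√(-141*1629 + U) = √(-141*1629 + 217492) = √(-229689 + 217492) = √(-12197) = I*√12197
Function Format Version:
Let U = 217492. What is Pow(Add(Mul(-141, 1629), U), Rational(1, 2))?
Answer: Mul(I, Pow(12197, Rational(1, 2))) ≈ Mul(110.44, I)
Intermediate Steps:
Pow(Add(Mul(-141, 1629), U), Rational(1, 2)) = Pow(Add(Mul(-141, 1629), 217492), Rational(1, 2)) = Pow(Add(-229689, 217492), Rational(1, 2)) = Pow(-12197, Rational(1, 2)) = Mul(I, Pow(12197, Rational(1, 2)))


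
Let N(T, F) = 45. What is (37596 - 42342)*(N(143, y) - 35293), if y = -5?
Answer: 167287008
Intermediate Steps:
(37596 - 42342)*(N(143, y) - 35293) = (37596 - 42342)*(45 - 35293) = -4746*(-35248) = 167287008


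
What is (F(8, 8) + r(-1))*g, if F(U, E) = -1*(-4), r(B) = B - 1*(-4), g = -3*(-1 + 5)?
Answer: -84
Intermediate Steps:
g = -12 (g = -3*4 = -12)
r(B) = 4 + B (r(B) = B + 4 = 4 + B)
F(U, E) = 4
(F(8, 8) + r(-1))*g = (4 + (4 - 1))*(-12) = (4 + 3)*(-12) = 7*(-12) = -84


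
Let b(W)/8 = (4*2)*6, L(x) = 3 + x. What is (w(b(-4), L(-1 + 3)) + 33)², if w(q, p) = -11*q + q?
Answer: 14493249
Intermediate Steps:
b(W) = 384 (b(W) = 8*((4*2)*6) = 8*(8*6) = 8*48 = 384)
w(q, p) = -10*q
(w(b(-4), L(-1 + 3)) + 33)² = (-10*384 + 33)² = (-3840 + 33)² = (-3807)² = 14493249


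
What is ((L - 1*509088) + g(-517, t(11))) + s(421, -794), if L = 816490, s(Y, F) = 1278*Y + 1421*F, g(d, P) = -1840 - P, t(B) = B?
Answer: -284685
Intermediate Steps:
((L - 1*509088) + g(-517, t(11))) + s(421, -794) = ((816490 - 1*509088) + (-1840 - 1*11)) + (1278*421 + 1421*(-794)) = ((816490 - 509088) + (-1840 - 11)) + (538038 - 1128274) = (307402 - 1851) - 590236 = 305551 - 590236 = -284685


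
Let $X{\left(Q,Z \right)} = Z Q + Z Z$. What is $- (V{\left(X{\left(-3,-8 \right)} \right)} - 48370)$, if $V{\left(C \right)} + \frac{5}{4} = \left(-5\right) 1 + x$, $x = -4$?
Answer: $\frac{193521}{4} \approx 48380.0$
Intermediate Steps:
$X{\left(Q,Z \right)} = Z^{2} + Q Z$ ($X{\left(Q,Z \right)} = Q Z + Z^{2} = Z^{2} + Q Z$)
$V{\left(C \right)} = - \frac{41}{4}$ ($V{\left(C \right)} = - \frac{5}{4} - 9 = - \frac{41}{4}$)
$- (V{\left(X{\left(-3,-8 \right)} \right)} - 48370) = - (- \frac{41}{4} - 48370) = \left(-1\right) \left(- \frac{193521}{4}\right) = \frac{193521}{4}$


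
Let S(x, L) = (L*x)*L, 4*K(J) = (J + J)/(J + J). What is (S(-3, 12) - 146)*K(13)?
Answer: -289/2 ≈ -144.50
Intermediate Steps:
K(J) = 1/4 (K(J) = ((J + J)/(J + J))/4 = ((2*J)/((2*J)))/4 = ((2*J)*(1/(2*J)))/4 = (1/4)*1 = 1/4)
S(x, L) = x*L**2
(S(-3, 12) - 146)*K(13) = (-3*12**2 - 146)*(1/4) = (-3*144 - 146)*(1/4) = (-432 - 146)*(1/4) = -578*1/4 = -289/2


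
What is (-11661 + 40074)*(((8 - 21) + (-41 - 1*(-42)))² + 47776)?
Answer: 1361550960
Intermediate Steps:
(-11661 + 40074)*(((8 - 21) + (-41 - 1*(-42)))² + 47776) = 28413*((-13 + (-41 + 42))² + 47776) = 28413*((-13 + 1)² + 47776) = 28413*((-12)² + 47776) = 28413*(144 + 47776) = 28413*47920 = 1361550960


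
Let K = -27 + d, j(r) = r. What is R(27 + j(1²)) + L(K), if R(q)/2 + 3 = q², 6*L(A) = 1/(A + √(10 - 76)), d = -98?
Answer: 147055927/94146 - I*√66/94146 ≈ 1562.0 - 8.6292e-5*I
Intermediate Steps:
K = -125 (K = -27 - 98 = -125)
L(A) = 1/(6*(A + I*√66)) (L(A) = 1/(6*(A + √(10 - 76))) = 1/(6*(A + √(-66))) = 1/(6*(A + I*√66)))
R(q) = -6 + 2*q²
R(27 + j(1²)) + L(K) = (-6 + 2*(27 + 1²)²) + 1/(6*(-125 + I*√66)) = (-6 + 2*(27 + 1)²) + 1/(6*(-125 + I*√66)) = (-6 + 2*28²) + 1/(6*(-125 + I*√66)) = (-6 + 2*784) + 1/(6*(-125 + I*√66)) = (-6 + 1568) + 1/(6*(-125 + I*√66)) = 1562 + 1/(6*(-125 + I*√66))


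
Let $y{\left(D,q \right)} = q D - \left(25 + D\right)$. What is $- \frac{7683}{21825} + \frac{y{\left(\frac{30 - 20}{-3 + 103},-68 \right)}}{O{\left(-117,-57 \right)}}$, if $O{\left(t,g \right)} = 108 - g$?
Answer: $- \frac{529}{970} \approx -0.54536$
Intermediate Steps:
$y{\left(D,q \right)} = -25 - D + D q$ ($y{\left(D,q \right)} = D q - \left(25 + D\right) = -25 - D + D q$)
$- \frac{7683}{21825} + \frac{y{\left(\frac{30 - 20}{-3 + 103},-68 \right)}}{O{\left(-117,-57 \right)}} = - \frac{7683}{21825} + \frac{-25 - \frac{30 - 20}{-3 + 103} + \frac{30 - 20}{-3 + 103} \left(-68\right)}{108 - -57} = \left(-7683\right) \frac{1}{21825} + \frac{-25 - \frac{10}{100} + \frac{10}{100} \left(-68\right)}{108 + 57} = - \frac{2561}{7275} + \frac{-25 - 10 \cdot \frac{1}{100} + 10 \cdot \frac{1}{100} \left(-68\right)}{165} = - \frac{2561}{7275} + \left(-25 - \frac{1}{10} + \frac{1}{10} \left(-68\right)\right) \frac{1}{165} = - \frac{2561}{7275} + \left(-25 - \frac{1}{10} - \frac{34}{5}\right) \frac{1}{165} = - \frac{2561}{7275} - \frac{29}{150} = - \frac{529}{970}$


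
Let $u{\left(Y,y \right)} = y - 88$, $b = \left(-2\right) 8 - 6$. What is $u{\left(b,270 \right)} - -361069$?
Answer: $361251$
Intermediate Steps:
$b = -22$ ($b = -16 - 6 = -22$)
$u{\left(Y,y \right)} = -88 + y$
$u{\left(b,270 \right)} - -361069 = \left(-88 + 270\right) - -361069 = 182 + 361069 = 361251$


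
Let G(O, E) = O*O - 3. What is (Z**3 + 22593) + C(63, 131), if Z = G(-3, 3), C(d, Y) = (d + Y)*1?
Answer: 23003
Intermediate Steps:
C(d, Y) = Y + d (C(d, Y) = (Y + d)*1 = Y + d)
G(O, E) = -3 + O**2 (G(O, E) = O**2 - 3 = -3 + O**2)
Z = 6 (Z = -3 + (-3)**2 = -3 + 9 = 6)
(Z**3 + 22593) + C(63, 131) = (6**3 + 22593) + (131 + 63) = (216 + 22593) + 194 = 22809 + 194 = 23003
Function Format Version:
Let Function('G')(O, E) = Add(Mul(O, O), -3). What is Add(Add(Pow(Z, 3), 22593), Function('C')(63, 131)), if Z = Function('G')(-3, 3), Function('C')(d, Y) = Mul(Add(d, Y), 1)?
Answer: 23003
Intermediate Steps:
Function('C')(d, Y) = Add(Y, d) (Function('C')(d, Y) = Mul(Add(Y, d), 1) = Add(Y, d))
Function('G')(O, E) = Add(-3, Pow(O, 2)) (Function('G')(O, E) = Add(Pow(O, 2), -3) = Add(-3, Pow(O, 2)))
Z = 6 (Z = Add(-3, Pow(-3, 2)) = Add(-3, 9) = 6)
Add(Add(Pow(Z, 3), 22593), Function('C')(63, 131)) = Add(Add(Pow(6, 3), 22593), Add(131, 63)) = Add(Add(216, 22593), 194) = Add(22809, 194) = 23003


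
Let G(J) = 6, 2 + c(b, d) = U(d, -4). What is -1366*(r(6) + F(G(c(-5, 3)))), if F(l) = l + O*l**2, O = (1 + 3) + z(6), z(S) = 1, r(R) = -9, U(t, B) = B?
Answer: -241782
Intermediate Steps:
c(b, d) = -6 (c(b, d) = -2 - 4 = -6)
O = 5 (O = (1 + 3) + 1 = 4 + 1 = 5)
F(l) = l + 5*l**2
-1366*(r(6) + F(G(c(-5, 3)))) = -1366*(-9 + 6*(1 + 5*6)) = -1366*(-9 + 6*(1 + 30)) = -1366*(-9 + 6*31) = -1366*(-9 + 186) = -1366*177 = -241782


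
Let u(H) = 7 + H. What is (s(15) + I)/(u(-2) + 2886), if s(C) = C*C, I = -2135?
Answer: -1910/2891 ≈ -0.66067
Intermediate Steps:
s(C) = C**2
(s(15) + I)/(u(-2) + 2886) = (15**2 - 2135)/((7 - 2) + 2886) = (225 - 2135)/(5 + 2886) = -1910/2891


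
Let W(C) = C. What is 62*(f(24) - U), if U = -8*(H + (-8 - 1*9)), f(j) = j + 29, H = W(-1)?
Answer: -5642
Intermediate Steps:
H = -1
f(j) = 29 + j
U = 144 (U = -8*(-1 + (-8 - 1*9)) = -8*(-1 + (-8 - 9)) = -8*(-1 - 17) = -8*(-18) = 144)
62*(f(24) - U) = 62*((29 + 24) - 1*144) = 62*(53 - 144) = 62*(-91) = -5642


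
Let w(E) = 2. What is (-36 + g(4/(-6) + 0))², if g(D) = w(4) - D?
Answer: 10000/9 ≈ 1111.1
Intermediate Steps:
g(D) = 2 - D
(-36 + g(4/(-6) + 0))² = (-36 + (2 - (4/(-6) + 0)))² = (-36 + (2 - (4*(-⅙) + 0)))² = (-36 + (2 - (-⅔ + 0)))² = (-36 + (2 - 1*(-⅔)))² = (-36 + (2 + ⅔))² = (-36 + 8/3)² = (-100/3)² = 10000/9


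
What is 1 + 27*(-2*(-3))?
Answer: 163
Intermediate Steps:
1 + 27*(-2*(-3)) = 1 + 27*6 = 1 + 162 = 163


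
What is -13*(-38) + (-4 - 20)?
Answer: 470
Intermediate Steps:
-13*(-38) + (-4 - 20) = 494 - 24 = 470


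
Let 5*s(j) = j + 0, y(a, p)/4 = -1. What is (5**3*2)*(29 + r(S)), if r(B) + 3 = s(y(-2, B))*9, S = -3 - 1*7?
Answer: 4700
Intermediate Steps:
y(a, p) = -4 (y(a, p) = 4*(-1) = -4)
S = -10 (S = -3 - 7 = -10)
s(j) = j/5 (s(j) = (j + 0)/5 = j/5)
r(B) = -51/5 (r(B) = -3 + ((1/5)*(-4))*9 = -3 - 4/5*9 = -3 - 36/5 = -51/5)
(5**3*2)*(29 + r(S)) = (5**3*2)*(29 - 51/5) = (125*2)*(94/5) = 250*(94/5) = 4700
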